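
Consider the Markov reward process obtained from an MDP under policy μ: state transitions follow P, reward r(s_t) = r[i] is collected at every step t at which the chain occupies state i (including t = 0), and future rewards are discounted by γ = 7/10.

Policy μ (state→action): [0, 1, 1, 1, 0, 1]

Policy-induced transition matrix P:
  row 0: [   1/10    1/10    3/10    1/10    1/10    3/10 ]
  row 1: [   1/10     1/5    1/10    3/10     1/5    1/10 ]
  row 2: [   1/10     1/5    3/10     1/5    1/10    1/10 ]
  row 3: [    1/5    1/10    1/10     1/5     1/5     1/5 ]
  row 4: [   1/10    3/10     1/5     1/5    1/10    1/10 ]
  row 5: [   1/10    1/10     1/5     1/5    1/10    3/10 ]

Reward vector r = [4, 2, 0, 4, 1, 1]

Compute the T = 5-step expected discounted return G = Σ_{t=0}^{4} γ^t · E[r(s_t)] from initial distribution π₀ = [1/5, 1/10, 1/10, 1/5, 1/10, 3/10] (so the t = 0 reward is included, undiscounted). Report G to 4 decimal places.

t=0: π = [0.2000, 0.1000, 0.1000, 0.2000, 0.1000, 0.3000], E[r] = 2.2000, γ^t·E[r] = 2.200000, running G = 2.200000
t=1: π = [0.1200, 0.1400, 0.2000, 0.1900, 0.1300, 0.2200], E[r] = 1.8700, γ^t·E[r] = 1.309000, running G = 3.509000
t=2: π = [0.1190, 0.1600, 0.1990, 0.2020, 0.1330, 0.1870], E[r] = 1.9240, γ^t·E[r] = 0.942760, running G = 4.451760
t=3: π = [0.1202, 0.1625, 0.1956, 0.2041, 0.1362, 0.1814], E[r] = 1.9398, γ^t·E[r] = 0.665351, running G = 5.117111
t=4: π = [0.1204, 0.1631, 0.1949, 0.2042, 0.1367, 0.1807], E[r] = 1.9421, γ^t·E[r] = 0.466286, running G = 5.583398

G = 5.5834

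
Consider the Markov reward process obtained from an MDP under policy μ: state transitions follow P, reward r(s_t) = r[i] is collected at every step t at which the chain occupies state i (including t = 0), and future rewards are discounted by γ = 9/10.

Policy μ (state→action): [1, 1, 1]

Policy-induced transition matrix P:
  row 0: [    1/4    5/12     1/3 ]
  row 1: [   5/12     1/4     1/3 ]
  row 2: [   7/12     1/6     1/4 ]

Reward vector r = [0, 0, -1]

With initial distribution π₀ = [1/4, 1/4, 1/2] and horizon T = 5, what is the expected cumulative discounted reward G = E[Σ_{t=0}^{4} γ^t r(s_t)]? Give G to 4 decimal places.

t=0: π = [0.2500, 0.2500, 0.5000], E[r] = -0.5000, γ^t·E[r] = -0.500000, running G = -0.500000
t=1: π = [0.4583, 0.2500, 0.2917], E[r] = -0.2917, γ^t·E[r] = -0.262500, running G = -0.762500
t=2: π = [0.3889, 0.3021, 0.3090], E[r] = -0.3090, γ^t·E[r] = -0.250313, running G = -1.012813
t=3: π = [0.4034, 0.2891, 0.3076], E[r] = -0.3076, γ^t·E[r] = -0.224227, running G = -1.237039
t=4: π = [0.4007, 0.2916, 0.3077], E[r] = -0.3077, γ^t·E[r] = -0.201883, running G = -1.438922

G = -1.4389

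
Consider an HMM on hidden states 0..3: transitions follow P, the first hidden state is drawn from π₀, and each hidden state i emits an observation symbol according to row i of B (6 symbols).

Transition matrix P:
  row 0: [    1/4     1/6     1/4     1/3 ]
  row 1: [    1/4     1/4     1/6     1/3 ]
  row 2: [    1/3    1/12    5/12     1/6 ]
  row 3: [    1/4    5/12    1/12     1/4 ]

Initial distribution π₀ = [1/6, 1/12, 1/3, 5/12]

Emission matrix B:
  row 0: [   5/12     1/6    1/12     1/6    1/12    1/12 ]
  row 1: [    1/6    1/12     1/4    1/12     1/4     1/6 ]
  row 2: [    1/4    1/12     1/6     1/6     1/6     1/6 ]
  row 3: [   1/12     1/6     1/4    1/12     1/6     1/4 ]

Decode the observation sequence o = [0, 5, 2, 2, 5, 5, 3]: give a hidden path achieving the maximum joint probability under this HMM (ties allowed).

path = [0, 3, 1, 3, 1, 3, 0]

t=0: δ = [6.944e-02, 1.389e-02, 8.333e-02, 3.472e-02]  (obs o_0=0)
t=1: δ = [2.315e-03, 2.411e-03, 5.787e-03, 5.787e-03]  ψ = [2, 3, 2, 0]  (obs o_1=5)
t=2: δ = [1.608e-04, 6.028e-04, 4.019e-04, 3.617e-04]  ψ = [2, 3, 2, 3]  (obs o_2=2)
t=3: δ = [1.256e-05, 3.768e-05, 2.791e-05, 5.023e-05]  ψ = [1, 1, 2, 1]  (obs o_3=2)
t=4: δ = [1.047e-06, 3.489e-06, 1.938e-06, 3.140e-06]  ψ = [3, 3, 2, 1]  (obs o_4=5)
t=5: δ = [7.268e-08, 2.180e-07, 1.346e-07, 2.907e-07]  ψ = [1, 3, 2, 1]  (obs o_5=5)
t=6: δ = [1.211e-08, 1.009e-08, 9.346e-09, 6.056e-09]  ψ = [3, 3, 2, 1]  (obs o_6=3)
backtrack: best end state = 0; path = [0, 3, 1, 3, 1, 3, 0]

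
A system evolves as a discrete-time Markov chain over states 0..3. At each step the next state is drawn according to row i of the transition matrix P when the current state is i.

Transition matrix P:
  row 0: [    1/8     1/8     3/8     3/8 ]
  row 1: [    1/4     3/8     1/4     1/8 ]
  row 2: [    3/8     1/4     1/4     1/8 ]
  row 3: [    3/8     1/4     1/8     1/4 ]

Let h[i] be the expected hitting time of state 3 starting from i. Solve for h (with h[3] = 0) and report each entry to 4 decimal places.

h = [4.1121, 5.3084, 5.1589, 0.0000]

First-step conditioning: h[3] = 0; for i ≠ 3, h[i] = 1 + Σ_k P[i][k]·h[k].
  h[0] = 1 + 1/8·h[0] + 1/8·h[1] + 3/8·h[2]
  h[1] = 1 + 1/4·h[0] + 3/8·h[1] + 1/4·h[2]
  h[2] = 1 + 3/8·h[0] + 1/4·h[1] + 1/4·h[2]
Solving the 3×3 linear system over states ≠ 3 gives exactly h = [440/107, 568/107, 552/107, 0] (h[3] = 0 is the target).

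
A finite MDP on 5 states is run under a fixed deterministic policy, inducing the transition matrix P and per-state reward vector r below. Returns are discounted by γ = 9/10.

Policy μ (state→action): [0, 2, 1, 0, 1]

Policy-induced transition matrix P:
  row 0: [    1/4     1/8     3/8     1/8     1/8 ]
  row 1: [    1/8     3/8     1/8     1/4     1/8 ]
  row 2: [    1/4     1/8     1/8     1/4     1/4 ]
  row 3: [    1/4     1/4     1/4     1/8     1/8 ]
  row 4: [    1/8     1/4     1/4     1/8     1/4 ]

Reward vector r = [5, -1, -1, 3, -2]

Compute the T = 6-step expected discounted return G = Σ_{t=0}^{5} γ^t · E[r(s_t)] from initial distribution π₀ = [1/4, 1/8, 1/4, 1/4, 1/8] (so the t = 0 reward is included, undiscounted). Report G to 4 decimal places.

t=0: π = [0.2500, 0.1250, 0.2500, 0.2500, 0.1250], E[r] = 1.3750, γ^t·E[r] = 1.375000, running G = 1.375000
t=1: π = [0.2188, 0.2031, 0.2344, 0.1719, 0.1719], E[r] = 0.8281, γ^t·E[r] = 0.745313, running G = 2.120313
t=2: π = [0.2031, 0.2188, 0.2227, 0.1797, 0.1758], E[r] = 0.7617, γ^t·E[r] = 0.616992, running G = 2.737305
t=3: π = [0.2007, 0.2241, 0.2202, 0.1802, 0.1748], E[r] = 0.7500, γ^t·E[r] = 0.546750, running G = 3.284055
t=4: π = [0.2001, 0.2254, 0.2195, 0.1805, 0.1744], E[r] = 0.7486, γ^t·E[r] = 0.491154, running G = 3.775209
t=5: π = [0.2000, 0.2257, 0.2194, 0.1806, 0.1742], E[r] = 0.7484, γ^t·E[r] = 0.441921, running G = 4.217130

G = 4.2171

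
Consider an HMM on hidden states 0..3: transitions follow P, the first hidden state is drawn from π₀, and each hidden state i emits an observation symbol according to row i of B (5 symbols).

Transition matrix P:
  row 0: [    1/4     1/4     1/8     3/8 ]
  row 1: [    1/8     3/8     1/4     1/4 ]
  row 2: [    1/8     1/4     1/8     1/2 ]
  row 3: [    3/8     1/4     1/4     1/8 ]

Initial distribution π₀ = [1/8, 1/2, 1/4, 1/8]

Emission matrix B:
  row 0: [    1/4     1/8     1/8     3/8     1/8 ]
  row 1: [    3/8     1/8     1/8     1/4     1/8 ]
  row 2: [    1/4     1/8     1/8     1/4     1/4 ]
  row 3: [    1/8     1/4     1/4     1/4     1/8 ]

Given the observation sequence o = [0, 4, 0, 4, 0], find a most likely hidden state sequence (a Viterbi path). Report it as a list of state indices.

t=0: δ = [3.125e-02, 1.875e-01, 6.250e-02, 1.562e-02]  (obs o_0=0)
t=1: δ = [2.930e-03, 8.789e-03, 1.172e-02, 5.859e-03]  ψ = [1, 1, 1, 1]  (obs o_1=4)
t=2: δ = [5.493e-04, 1.236e-03, 5.493e-04, 7.324e-04]  ψ = [3, 1, 1, 2]  (obs o_2=0)
t=3: δ = [3.433e-05, 5.794e-05, 7.725e-05, 3.862e-05]  ψ = [3, 1, 1, 1]  (obs o_3=4)
t=4: δ = [3.621e-06, 8.147e-06, 3.621e-06, 4.828e-06]  ψ = [3, 1, 1, 2]  (obs o_4=0)
backtrack: best end state = 1; path = [1, 1, 1, 1, 1]

path = [1, 1, 1, 1, 1]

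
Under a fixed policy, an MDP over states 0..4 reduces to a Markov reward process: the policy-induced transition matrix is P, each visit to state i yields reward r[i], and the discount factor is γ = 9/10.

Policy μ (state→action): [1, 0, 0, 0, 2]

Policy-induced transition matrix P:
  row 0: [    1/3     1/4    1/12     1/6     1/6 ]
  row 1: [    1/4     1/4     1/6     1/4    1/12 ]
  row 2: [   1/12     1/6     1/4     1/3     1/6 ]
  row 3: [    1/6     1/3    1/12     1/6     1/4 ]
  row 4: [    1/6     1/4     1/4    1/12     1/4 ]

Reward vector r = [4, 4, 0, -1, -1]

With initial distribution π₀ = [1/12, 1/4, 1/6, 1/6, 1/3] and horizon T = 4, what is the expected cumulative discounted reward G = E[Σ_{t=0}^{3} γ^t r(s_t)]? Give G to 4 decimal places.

G = 4.2982

t=0: π = [0.0833, 0.2500, 0.1667, 0.1667, 0.3333], E[r] = 0.8333, γ^t·E[r] = 0.833333, running G = 0.833333
t=1: π = [0.1875, 0.2500, 0.1875, 0.1875, 0.1875], E[r] = 1.3750, γ^t·E[r] = 1.237500, running G = 2.070833
t=2: π = [0.2031, 0.2500, 0.1667, 0.2031, 0.1771], E[r] = 1.4323, γ^t·E[r] = 1.160156, running G = 3.230990
t=3: π = [0.2075, 0.2530, 0.1615, 0.2005, 0.1775], E[r] = 1.4640, γ^t·E[r] = 1.067238, running G = 4.298228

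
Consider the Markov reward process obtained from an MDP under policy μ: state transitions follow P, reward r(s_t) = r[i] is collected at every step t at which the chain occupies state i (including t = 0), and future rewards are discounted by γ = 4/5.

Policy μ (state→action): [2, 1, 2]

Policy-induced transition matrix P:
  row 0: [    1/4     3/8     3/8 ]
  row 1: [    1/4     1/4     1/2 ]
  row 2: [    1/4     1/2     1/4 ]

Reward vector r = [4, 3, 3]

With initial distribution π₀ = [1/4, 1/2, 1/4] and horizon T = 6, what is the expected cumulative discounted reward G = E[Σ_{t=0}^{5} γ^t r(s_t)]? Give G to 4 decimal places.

G = 11.9902

t=0: π = [0.2500, 0.5000, 0.2500], E[r] = 3.2500, γ^t·E[r] = 3.250000, running G = 3.250000
t=1: π = [0.2500, 0.3438, 0.4063], E[r] = 3.2500, γ^t·E[r] = 2.600000, running G = 5.850000
t=2: π = [0.2500, 0.3828, 0.3672], E[r] = 3.2500, γ^t·E[r] = 2.080000, running G = 7.930000
t=3: π = [0.2500, 0.3730, 0.3770], E[r] = 3.2500, γ^t·E[r] = 1.664000, running G = 9.594000
t=4: π = [0.2500, 0.3755, 0.3745], E[r] = 3.2500, γ^t·E[r] = 1.331200, running G = 10.925200
t=5: π = [0.2500, 0.3749, 0.3751], E[r] = 3.2500, γ^t·E[r] = 1.064960, running G = 11.990160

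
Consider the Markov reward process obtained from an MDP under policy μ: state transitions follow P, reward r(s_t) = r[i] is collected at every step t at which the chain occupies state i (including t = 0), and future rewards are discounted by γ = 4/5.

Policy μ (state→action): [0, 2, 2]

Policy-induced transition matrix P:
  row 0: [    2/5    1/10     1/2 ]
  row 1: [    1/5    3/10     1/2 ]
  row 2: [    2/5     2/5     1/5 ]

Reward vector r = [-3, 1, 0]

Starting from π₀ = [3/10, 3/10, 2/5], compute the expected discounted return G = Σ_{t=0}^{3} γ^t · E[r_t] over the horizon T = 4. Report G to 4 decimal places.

t=0: π = [0.3000, 0.3000, 0.4000], E[r] = -0.6000, γ^t·E[r] = -0.600000, running G = -0.600000
t=1: π = [0.3400, 0.2800, 0.3800], E[r] = -0.7400, γ^t·E[r] = -0.592000, running G = -1.192000
t=2: π = [0.3440, 0.2700, 0.3860], E[r] = -0.7620, γ^t·E[r] = -0.487680, running G = -1.679680
t=3: π = [0.3460, 0.2698, 0.3842], E[r] = -0.7682, γ^t·E[r] = -0.393318, running G = -2.072998

G = -2.0730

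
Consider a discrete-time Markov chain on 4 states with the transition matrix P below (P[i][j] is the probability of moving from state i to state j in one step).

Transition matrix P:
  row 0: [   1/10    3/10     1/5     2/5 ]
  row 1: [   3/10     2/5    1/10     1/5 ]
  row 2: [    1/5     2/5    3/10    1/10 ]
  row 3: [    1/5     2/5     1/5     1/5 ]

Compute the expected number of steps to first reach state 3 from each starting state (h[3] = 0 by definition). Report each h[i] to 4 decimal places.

h = [3.6444, 4.3111, 4.9333, 0.0000]

First-step conditioning: h[3] = 0; for i ≠ 3, h[i] = 1 + Σ_k P[i][k]·h[k].
  h[0] = 1 + 1/10·h[0] + 3/10·h[1] + 1/5·h[2]
  h[1] = 1 + 3/10·h[0] + 2/5·h[1] + 1/10·h[2]
  h[2] = 1 + 1/5·h[0] + 2/5·h[1] + 3/10·h[2]
Solving the 3×3 linear system over states ≠ 3 gives exactly h = [164/45, 194/45, 74/15, 0] (h[3] = 0 is the target).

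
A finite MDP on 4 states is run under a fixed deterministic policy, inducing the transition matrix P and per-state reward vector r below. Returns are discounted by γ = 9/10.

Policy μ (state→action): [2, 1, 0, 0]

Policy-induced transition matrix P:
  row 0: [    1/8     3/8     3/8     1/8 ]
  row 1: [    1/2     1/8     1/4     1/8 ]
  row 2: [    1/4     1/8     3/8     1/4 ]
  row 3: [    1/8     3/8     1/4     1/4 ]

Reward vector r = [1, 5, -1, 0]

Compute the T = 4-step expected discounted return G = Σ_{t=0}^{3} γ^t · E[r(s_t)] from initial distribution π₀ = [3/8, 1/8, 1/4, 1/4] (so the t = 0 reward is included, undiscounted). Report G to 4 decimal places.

G = 3.5892

t=0: π = [0.3750, 0.1250, 0.2500, 0.2500], E[r] = 0.7500, γ^t·E[r] = 0.750000, running G = 0.750000
t=1: π = [0.2031, 0.2813, 0.3281, 0.1875], E[r] = 1.2813, γ^t·E[r] = 1.153125, running G = 1.903125
t=2: π = [0.2715, 0.2227, 0.3164, 0.1895], E[r] = 1.0684, γ^t·E[r] = 0.865371, running G = 2.768496
t=3: π = [0.2480, 0.2402, 0.3235, 0.1882], E[r] = 1.1257, γ^t·E[r] = 0.820659, running G = 3.589155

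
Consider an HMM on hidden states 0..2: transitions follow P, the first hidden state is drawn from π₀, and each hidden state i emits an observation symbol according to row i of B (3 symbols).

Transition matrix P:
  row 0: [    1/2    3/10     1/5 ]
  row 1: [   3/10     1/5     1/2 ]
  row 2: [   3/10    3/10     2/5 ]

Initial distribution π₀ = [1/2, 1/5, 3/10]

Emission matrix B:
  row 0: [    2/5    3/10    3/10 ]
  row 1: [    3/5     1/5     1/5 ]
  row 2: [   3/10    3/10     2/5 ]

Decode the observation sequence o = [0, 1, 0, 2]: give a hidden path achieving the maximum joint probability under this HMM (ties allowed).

path = [0, 0, 1, 2]

t=0: δ = [2.000e-01, 1.200e-01, 9.000e-02]  (obs o_0=0)
t=1: δ = [3.000e-02, 1.200e-02, 1.800e-02]  ψ = [0, 0, 1]  (obs o_1=1)
t=2: δ = [6.000e-03, 5.400e-03, 2.160e-03]  ψ = [0, 0, 2]  (obs o_2=0)
t=3: δ = [9.000e-04, 3.600e-04, 1.080e-03]  ψ = [0, 0, 1]  (obs o_3=2)
backtrack: best end state = 2; path = [0, 0, 1, 2]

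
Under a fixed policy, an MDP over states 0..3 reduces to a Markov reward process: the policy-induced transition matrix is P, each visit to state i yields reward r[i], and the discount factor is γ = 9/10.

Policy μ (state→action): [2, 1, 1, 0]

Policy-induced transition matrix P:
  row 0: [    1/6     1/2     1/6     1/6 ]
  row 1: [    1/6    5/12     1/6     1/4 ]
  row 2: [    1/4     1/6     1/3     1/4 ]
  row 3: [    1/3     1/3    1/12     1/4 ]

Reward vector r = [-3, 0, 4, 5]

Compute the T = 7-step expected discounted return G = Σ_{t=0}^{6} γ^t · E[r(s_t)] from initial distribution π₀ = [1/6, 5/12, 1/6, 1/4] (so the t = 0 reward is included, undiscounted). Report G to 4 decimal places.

G = 6.4981

t=0: π = [0.1667, 0.4167, 0.1667, 0.2500], E[r] = 1.4167, γ^t·E[r] = 1.416667, running G = 1.416667
t=1: π = [0.2222, 0.3681, 0.1736, 0.2361], E[r] = 1.2083, γ^t·E[r] = 1.087500, running G = 2.504167
t=2: π = [0.2205, 0.3721, 0.1759, 0.2315], E[r] = 1.1997, γ^t·E[r] = 0.971719, running G = 3.475885
t=3: π = [0.2199, 0.3718, 0.1767, 0.2316], E[r] = 1.2052, γ^t·E[r] = 0.878590, running G = 4.354475
t=4: π = [0.2200, 0.3715, 0.1768, 0.2317], E[r] = 1.2056, γ^t·E[r] = 0.791021, running G = 5.145496
t=5: π = [0.2200, 0.3715, 0.1768, 0.2317], E[r] = 1.2056, γ^t·E[r] = 0.711902, running G = 5.857398
t=6: π = [0.2200, 0.3715, 0.1768, 0.2317], E[r] = 1.2056, γ^t·E[r] = 0.640715, running G = 6.498113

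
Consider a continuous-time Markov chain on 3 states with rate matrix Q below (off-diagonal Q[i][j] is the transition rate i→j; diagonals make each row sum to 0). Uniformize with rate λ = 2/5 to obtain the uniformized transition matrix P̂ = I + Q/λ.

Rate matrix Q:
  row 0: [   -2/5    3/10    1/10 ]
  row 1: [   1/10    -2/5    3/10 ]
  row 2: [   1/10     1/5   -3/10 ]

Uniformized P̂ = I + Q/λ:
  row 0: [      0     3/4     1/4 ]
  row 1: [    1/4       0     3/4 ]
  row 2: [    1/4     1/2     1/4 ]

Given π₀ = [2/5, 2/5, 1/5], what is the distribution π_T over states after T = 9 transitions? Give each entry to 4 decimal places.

t=0: π = [0.4000, 0.4000, 0.2000]
t=1: π = [0.1500, 0.4000, 0.4500]
t=2: π = [0.2125, 0.3375, 0.4500]
t=3: π = [0.1969, 0.3844, 0.4188]
t=4: π = [0.2008, 0.3570, 0.4422]
t=5: π = [0.1998, 0.3717, 0.4285]
t=6: π = [0.2000, 0.3641, 0.4358]
t=7: π = [0.2000, 0.3680, 0.4321]
t=8: π = [0.2000, 0.3660, 0.4340]
t=9: π = [0.2000, 0.3670, 0.4330]

π = [0.2000, 0.3670, 0.4330]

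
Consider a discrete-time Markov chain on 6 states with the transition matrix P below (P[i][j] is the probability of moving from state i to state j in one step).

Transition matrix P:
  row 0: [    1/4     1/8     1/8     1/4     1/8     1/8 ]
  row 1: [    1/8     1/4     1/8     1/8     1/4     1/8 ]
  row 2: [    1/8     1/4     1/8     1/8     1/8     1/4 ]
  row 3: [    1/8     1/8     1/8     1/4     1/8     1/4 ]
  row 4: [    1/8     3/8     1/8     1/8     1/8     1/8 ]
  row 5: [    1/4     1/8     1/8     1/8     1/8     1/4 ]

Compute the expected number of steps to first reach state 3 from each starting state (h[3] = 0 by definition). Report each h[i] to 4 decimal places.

h = [5.8818, 6.8621, 6.8446, 0.0000, 6.8621, 6.7221]

First-step conditioning: h[3] = 0; for i ≠ 3, h[i] = 1 + Σ_k P[i][k]·h[k].
  h[0] = 1 + 1/4·h[0] + 1/8·h[1] + 1/8·h[2] + 1/8·h[4] + 1/8·h[5]
  h[1] = 1 + 1/8·h[0] + 1/4·h[1] + 1/8·h[2] + 1/4·h[4] + 1/8·h[5]
  h[2] = 1 + 1/8·h[0] + 1/4·h[1] + 1/8·h[2] + 1/8·h[4] + 1/4·h[5]
  h[4] = 1 + 1/8·h[0] + 3/8·h[1] + 1/8·h[2] + 1/8·h[4] + 1/8·h[5]
  h[5] = 1 + 1/4·h[0] + 1/8·h[1] + 1/8·h[2] + 1/8·h[4] + 1/4·h[5]
Solving the 5×5 linear system over states ≠ 3 gives exactly h = [2688/457, 3136/457, 3128/457, 0, 3136/457, 3072/457] (h[3] = 0 is the target).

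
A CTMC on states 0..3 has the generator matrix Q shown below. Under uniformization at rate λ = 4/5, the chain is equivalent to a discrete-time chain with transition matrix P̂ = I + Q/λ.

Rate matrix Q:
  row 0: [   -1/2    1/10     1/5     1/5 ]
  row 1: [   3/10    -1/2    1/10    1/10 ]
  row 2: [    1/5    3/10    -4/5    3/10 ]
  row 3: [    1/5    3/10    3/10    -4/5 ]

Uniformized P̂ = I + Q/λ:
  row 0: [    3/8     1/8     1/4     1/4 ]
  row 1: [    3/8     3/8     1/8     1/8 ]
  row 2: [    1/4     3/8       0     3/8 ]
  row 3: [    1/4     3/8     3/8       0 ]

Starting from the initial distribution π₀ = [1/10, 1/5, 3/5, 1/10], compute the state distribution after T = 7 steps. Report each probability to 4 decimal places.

t=0: π = [0.1000, 0.2000, 0.6000, 0.1000]
t=1: π = [0.2875, 0.3500, 0.0875, 0.2750]
t=2: π = [0.3297, 0.3031, 0.2188, 0.1484]
t=3: π = [0.3291, 0.2926, 0.1760, 0.2023]
t=4: π = [0.3277, 0.2927, 0.1947, 0.1848]
t=5: π = [0.3276, 0.2931, 0.1878, 0.1915]
t=6: π = [0.3276, 0.2931, 0.1904, 0.1890]
t=7: π = [0.3276, 0.2931, 0.1894, 0.1899]

π = [0.3276, 0.2931, 0.1894, 0.1899]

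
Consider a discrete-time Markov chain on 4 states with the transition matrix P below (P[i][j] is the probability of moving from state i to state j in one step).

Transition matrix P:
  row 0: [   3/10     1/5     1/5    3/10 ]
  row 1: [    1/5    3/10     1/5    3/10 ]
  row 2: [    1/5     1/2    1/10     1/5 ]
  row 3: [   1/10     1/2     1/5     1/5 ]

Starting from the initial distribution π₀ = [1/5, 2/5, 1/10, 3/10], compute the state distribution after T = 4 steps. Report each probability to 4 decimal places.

π = [0.1937, 0.3683, 0.1818, 0.2562]

t=0: π = [0.2000, 0.4000, 0.1000, 0.3000]
t=1: π = [0.1900, 0.3600, 0.1900, 0.2600]
t=2: π = [0.1930, 0.3710, 0.1810, 0.2550]
t=3: π = [0.1938, 0.3679, 0.1819, 0.2564]
t=4: π = [0.1937, 0.3683, 0.1818, 0.2562]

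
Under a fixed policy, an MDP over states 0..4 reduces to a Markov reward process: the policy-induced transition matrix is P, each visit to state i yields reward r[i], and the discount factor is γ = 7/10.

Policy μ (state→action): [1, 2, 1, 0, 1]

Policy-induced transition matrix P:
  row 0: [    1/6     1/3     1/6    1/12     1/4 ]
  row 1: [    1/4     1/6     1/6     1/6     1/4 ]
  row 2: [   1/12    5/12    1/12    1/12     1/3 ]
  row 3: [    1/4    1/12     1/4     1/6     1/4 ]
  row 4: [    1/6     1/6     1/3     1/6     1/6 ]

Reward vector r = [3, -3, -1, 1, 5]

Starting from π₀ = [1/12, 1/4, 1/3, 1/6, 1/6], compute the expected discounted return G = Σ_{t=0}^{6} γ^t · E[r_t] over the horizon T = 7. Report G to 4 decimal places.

t=0: π = [0.0833, 0.2500, 0.3333, 0.1667, 0.1667], E[r] = 0.1667, γ^t·E[r] = 0.166667, running G = 0.166667
t=1: π = [0.1736, 0.2500, 0.1806, 0.1319, 0.2639], E[r] = 1.0417, γ^t·E[r] = 0.729167, running G = 0.895833
t=2: π = [0.1834, 0.2297, 0.2066, 0.1372, 0.2431], E[r] = 1.0069, γ^t·E[r] = 0.493403, running G = 1.389236
t=3: π = [0.1800, 0.2375, 0.2014, 0.1342, 0.2470], E[r] = 0.9953, γ^t·E[r] = 0.341379, running G = 1.730615
t=4: π = [0.1809, 0.2358, 0.2022, 0.1349, 0.2462], E[r] = 0.9987, γ^t·E[r] = 0.239791, running G = 1.970406
t=5: π = [0.1807, 0.2361, 0.2021, 0.1347, 0.2463], E[r] = 0.9981, γ^t·E[r] = 0.167747, running G = 2.138154
t=6: π = [0.1807, 0.2361, 0.2021, 0.1348, 0.2463], E[r] = 0.9982, γ^t·E[r] = 0.117435, running G = 2.255589

G = 2.2556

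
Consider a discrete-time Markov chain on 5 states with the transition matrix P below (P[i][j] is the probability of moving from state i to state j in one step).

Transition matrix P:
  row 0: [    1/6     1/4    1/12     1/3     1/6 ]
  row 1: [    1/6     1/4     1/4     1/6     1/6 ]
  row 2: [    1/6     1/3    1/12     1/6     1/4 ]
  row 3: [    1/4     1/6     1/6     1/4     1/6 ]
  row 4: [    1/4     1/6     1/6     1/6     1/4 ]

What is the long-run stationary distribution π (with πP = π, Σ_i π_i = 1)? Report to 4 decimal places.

π = [0.2012, 0.2285, 0.1559, 0.2184, 0.1960]

Balance equations π_j = Σ_i π_i·P[i][j]:
  π_0 = 1/6·π_0 + 1/6·π_1 + 1/6·π_2 + 1/4·π_3 + 1/4·π_4
  π_1 = 1/4·π_0 + 1/4·π_1 + 1/3·π_2 + 1/6·π_3 + 1/6·π_4
  π_2 = 1/12·π_0 + 1/4·π_1 + 1/12·π_2 + 1/6·π_3 + 1/6·π_4
  π_3 = 1/3·π_0 + 1/6·π_1 + 1/6·π_2 + 1/4·π_3 + 1/6·π_4
  normalize: π_0 + π_1 + π_2 + π_3 + π_4 = 1
Solving the linear system gives exactly π = [369/1834, 419/1834, 143/917, 2203/10087, 1977/10087].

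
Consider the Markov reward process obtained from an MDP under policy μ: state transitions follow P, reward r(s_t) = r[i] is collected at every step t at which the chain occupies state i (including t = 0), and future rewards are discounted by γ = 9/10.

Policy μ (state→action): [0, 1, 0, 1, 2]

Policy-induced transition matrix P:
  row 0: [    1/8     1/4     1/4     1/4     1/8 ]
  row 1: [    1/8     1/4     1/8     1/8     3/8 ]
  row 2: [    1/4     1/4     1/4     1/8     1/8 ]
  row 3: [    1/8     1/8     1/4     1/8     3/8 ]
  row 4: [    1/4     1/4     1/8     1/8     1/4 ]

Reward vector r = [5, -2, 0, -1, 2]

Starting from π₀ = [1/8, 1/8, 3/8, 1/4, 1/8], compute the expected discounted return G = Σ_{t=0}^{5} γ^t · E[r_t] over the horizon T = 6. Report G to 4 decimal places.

t=0: π = [0.1250, 0.1250, 0.3750, 0.2500, 0.1250], E[r] = 0.3750, γ^t·E[r] = 0.375000, running G = 0.375000
t=1: π = [0.1875, 0.2188, 0.2188, 0.1406, 0.2344], E[r] = 0.8281, γ^t·E[r] = 0.745313, running G = 1.120313
t=2: π = [0.1816, 0.2324, 0.1934, 0.1484, 0.2441], E[r] = 0.7832, γ^t·E[r] = 0.634395, running G = 1.754707
t=3: π = [0.1797, 0.2314, 0.1904, 0.1477, 0.2507], E[r] = 0.7893, γ^t·E[r] = 0.575405, running G = 2.330112
t=4: π = [0.1801, 0.2315, 0.1897, 0.1475, 0.2511], E[r] = 0.7924, γ^t·E[r] = 0.519926, running G = 2.850038
t=5: π = [0.1801, 0.2316, 0.1897, 0.1475, 0.2511], E[r] = 0.7922, γ^t·E[r] = 0.467765, running G = 3.317803

G = 3.3178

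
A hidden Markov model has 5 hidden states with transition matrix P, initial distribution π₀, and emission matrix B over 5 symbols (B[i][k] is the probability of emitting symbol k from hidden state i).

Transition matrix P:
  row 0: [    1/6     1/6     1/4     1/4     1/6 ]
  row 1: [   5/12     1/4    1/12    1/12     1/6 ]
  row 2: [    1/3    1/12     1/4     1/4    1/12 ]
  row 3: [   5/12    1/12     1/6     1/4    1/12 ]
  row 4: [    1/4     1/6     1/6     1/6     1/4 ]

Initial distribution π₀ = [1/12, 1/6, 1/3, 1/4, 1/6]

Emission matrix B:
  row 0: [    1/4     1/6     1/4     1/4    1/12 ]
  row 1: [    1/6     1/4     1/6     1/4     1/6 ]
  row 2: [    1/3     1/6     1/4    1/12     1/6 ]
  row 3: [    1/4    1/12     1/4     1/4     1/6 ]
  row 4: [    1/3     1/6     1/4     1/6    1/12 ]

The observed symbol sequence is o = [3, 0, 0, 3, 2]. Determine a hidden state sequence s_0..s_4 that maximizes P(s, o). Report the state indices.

t=0: δ = [2.083e-02, 4.167e-02, 2.778e-02, 6.250e-02, 2.778e-02]  (obs o_0=3)
t=1: δ = [6.510e-03, 1.736e-03, 3.472e-03, 3.906e-03, 2.315e-03]  ψ = [3, 1, 3, 3, 1]  (obs o_1=0)
t=2: δ = [4.069e-04, 1.808e-04, 5.425e-04, 4.069e-04, 3.617e-04]  ψ = [3, 0, 0, 0, 0]  (obs o_2=0)
t=3: δ = [4.521e-05, 1.695e-05, 1.130e-05, 3.391e-05, 1.507e-05]  ψ = [2, 0, 2, 2, 4]  (obs o_3=3)
t=4: δ = [3.532e-06, 1.256e-06, 2.826e-06, 2.826e-06, 1.884e-06]  ψ = [3, 0, 0, 0, 0]  (obs o_4=2)
backtrack: best end state = 0; path = [3, 0, 2, 3, 0]

path = [3, 0, 2, 3, 0]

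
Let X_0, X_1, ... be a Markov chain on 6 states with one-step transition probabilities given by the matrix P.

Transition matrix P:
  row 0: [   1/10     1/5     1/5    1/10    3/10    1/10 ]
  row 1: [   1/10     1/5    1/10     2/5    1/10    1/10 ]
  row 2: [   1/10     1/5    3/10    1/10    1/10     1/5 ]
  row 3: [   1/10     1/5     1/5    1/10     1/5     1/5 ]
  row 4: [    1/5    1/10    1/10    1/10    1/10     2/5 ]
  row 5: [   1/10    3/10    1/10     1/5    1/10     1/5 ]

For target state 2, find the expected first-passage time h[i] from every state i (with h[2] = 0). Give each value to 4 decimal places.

h = [6.9427, 7.4959, 0.0000, 6.9403, 7.6444, 7.6194]

First-step conditioning: h[2] = 0; for i ≠ 2, h[i] = 1 + Σ_k P[i][k]·h[k].
  h[0] = 1 + 1/10·h[0] + 1/5·h[1] + 1/10·h[3] + 3/10·h[4] + 1/10·h[5]
  h[1] = 1 + 1/10·h[0] + 1/5·h[1] + 2/5·h[3] + 1/10·h[4] + 1/10·h[5]
  h[3] = 1 + 1/10·h[0] + 1/5·h[1] + 1/10·h[3] + 1/5·h[4] + 1/5·h[5]
  h[4] = 1 + 1/5·h[0] + 1/10·h[1] + 1/10·h[3] + 1/10·h[4] + 2/5·h[5]
  h[5] = 1 + 1/10·h[0] + 3/10·h[1] + 1/5·h[3] + 1/10·h[4] + 1/5·h[5]
Solving the 5×5 linear system over states ≠ 2 gives exactly h = [55660/8017, 60095/8017, 0, 55640/8017, 61285/8017, 61085/8017] (h[2] = 0 is the target).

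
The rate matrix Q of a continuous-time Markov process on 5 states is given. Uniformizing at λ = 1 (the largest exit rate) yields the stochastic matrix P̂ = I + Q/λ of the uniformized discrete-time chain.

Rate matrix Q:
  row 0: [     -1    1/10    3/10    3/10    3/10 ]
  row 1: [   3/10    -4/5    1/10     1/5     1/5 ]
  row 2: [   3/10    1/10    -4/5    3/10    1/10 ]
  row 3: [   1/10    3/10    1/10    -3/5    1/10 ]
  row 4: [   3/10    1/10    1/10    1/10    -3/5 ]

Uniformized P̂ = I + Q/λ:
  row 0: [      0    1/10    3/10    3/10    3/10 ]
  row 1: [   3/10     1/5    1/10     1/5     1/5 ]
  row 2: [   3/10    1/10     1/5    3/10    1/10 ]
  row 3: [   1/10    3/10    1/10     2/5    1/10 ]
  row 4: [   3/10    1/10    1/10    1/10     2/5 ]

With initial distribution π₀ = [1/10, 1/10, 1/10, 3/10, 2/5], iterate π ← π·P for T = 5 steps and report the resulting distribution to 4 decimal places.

π = [0.1901, 0.1698, 0.1534, 0.2650, 0.2217]

t=0: π = [0.1000, 0.1000, 0.1000, 0.3000, 0.4000]
t=1: π = [0.2100, 0.1700, 0.1300, 0.2400, 0.2500]
t=2: π = [0.1890, 0.1650, 0.1550, 0.2570, 0.2340]
t=3: π = [0.1919, 0.1679, 0.1533, 0.2624, 0.2245]
t=4: π = [0.1900, 0.1693, 0.1537, 0.2646, 0.2225]
t=5: π = [0.1901, 0.1698, 0.1534, 0.2650, 0.2217]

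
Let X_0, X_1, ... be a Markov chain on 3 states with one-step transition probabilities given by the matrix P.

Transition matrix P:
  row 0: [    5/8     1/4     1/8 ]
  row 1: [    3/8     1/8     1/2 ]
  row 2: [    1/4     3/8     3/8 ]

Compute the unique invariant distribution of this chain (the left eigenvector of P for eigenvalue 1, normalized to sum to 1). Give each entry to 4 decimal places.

Balance equations π_j = Σ_i π_i·P[i][j]:
  π_0 = 5/8·π_0 + 3/8·π_1 + 1/4·π_2
  π_1 = 1/4·π_0 + 1/8·π_1 + 3/8·π_2
  normalize: π_0 + π_1 + π_2 = 1
Solving the linear system gives exactly π = [23/51, 13/51, 5/17].

π = [0.4510, 0.2549, 0.2941]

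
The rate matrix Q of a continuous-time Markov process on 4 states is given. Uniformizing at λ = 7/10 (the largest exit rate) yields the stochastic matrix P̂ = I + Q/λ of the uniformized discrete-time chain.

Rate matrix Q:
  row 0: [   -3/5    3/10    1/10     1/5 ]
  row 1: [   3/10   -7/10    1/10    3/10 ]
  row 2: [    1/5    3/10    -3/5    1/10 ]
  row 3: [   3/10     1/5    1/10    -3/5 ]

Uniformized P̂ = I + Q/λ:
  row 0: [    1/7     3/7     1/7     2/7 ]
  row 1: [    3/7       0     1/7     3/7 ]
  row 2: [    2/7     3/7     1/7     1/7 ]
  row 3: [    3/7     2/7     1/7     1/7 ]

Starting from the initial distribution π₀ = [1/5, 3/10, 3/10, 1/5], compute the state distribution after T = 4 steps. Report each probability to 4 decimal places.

t=0: π = [0.2000, 0.3000, 0.3000, 0.2000]
t=1: π = [0.3286, 0.2714, 0.1429, 0.2571]
t=2: π = [0.3143, 0.2755, 0.1429, 0.2673]
t=3: π = [0.3184, 0.2723, 0.1429, 0.2665]
t=4: π = [0.3172, 0.2738, 0.1429, 0.2661]

π = [0.3172, 0.2738, 0.1429, 0.2661]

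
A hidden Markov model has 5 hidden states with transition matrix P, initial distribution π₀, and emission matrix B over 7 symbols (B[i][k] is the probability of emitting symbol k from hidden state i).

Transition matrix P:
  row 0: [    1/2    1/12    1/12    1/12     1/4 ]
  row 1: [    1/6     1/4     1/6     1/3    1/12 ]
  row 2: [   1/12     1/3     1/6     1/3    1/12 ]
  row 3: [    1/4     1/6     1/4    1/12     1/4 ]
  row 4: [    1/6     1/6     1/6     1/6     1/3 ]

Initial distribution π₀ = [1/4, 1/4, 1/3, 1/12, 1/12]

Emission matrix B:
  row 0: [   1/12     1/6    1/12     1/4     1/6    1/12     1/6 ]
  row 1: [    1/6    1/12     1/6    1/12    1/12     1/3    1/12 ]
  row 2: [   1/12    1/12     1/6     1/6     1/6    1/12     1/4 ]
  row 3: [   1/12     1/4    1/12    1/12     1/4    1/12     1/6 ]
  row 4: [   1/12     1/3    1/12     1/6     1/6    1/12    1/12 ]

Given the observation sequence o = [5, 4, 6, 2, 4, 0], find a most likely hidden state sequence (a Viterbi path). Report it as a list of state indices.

t=0: δ = [2.083e-02, 8.333e-02, 2.778e-02, 6.944e-03, 6.944e-03]  (obs o_0=5)
t=1: δ = [2.315e-03, 1.736e-03, 2.315e-03, 6.944e-03, 1.157e-03]  ψ = [1, 1, 1, 1, 1]  (obs o_1=4)
t=2: δ = [2.894e-04, 9.645e-05, 4.340e-04, 1.286e-04, 1.447e-04]  ψ = [3, 3, 3, 2, 3]  (obs o_2=6)
t=3: δ = [1.206e-05, 2.411e-05, 1.206e-05, 1.206e-05, 6.028e-06]  ψ = [0, 2, 2, 2, 0]  (obs o_3=2)
t=4: δ = [1.005e-06, 5.023e-07, 6.698e-07, 2.009e-06, 5.023e-07]  ψ = [0, 1, 1, 1, 0]  (obs o_4=4)
t=5: δ = [4.186e-08, 5.582e-08, 4.186e-08, 1.861e-08, 4.186e-08]  ψ = [0, 3, 3, 2, 3]  (obs o_5=0)
backtrack: best end state = 1; path = [1, 3, 2, 1, 3, 1]

path = [1, 3, 2, 1, 3, 1]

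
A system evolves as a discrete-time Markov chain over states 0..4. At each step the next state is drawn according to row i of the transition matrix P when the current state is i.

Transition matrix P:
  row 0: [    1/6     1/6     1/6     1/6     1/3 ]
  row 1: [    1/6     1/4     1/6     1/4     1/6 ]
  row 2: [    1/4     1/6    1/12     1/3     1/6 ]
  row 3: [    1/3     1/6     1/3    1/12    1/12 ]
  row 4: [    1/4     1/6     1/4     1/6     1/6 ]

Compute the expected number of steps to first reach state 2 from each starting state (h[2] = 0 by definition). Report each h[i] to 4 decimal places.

h = [4.6885, 4.6909, 0.0000, 4.0445, 4.3536]

First-step conditioning: h[2] = 0; for i ≠ 2, h[i] = 1 + Σ_k P[i][k]·h[k].
  h[0] = 1 + 1/6·h[0] + 1/6·h[1] + 1/6·h[3] + 1/3·h[4]
  h[1] = 1 + 1/6·h[0] + 1/4·h[1] + 1/4·h[3] + 1/6·h[4]
  h[3] = 1 + 1/3·h[0] + 1/6·h[1] + 1/12·h[3] + 1/12·h[4]
  h[4] = 1 + 1/4·h[0] + 1/6·h[1] + 1/6·h[3] + 1/6·h[4]
Solving the 4×4 linear system over states ≠ 2 gives exactly h = [286/61, 2003/427, 0, 1727/427, 1859/427] (h[2] = 0 is the target).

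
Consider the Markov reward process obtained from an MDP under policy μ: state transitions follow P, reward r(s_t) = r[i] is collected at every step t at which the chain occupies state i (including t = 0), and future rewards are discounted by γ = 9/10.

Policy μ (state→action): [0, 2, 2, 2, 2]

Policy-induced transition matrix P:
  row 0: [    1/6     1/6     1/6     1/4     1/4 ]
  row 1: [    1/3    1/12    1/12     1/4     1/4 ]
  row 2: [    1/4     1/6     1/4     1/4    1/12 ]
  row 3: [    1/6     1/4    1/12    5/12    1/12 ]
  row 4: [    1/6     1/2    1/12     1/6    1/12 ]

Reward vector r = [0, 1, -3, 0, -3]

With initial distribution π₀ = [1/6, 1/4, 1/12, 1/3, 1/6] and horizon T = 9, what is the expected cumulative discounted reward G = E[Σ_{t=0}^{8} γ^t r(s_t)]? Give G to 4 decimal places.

G = -3.5794

t=0: π = [0.1667, 0.2500, 0.0833, 0.3333, 0.1667], E[r] = -0.5000, γ^t·E[r] = -0.500000, running G = -0.500000
t=1: π = [0.2153, 0.2292, 0.1111, 0.2917, 0.1528], E[r] = -0.5625, γ^t·E[r] = -0.506250, running G = -1.006250
t=2: π = [0.2141, 0.2228, 0.1198, 0.2859, 0.1574], E[r] = -0.6088, γ^t·E[r] = -0.493125, running G = -1.499375
t=3: π = [0.2138, 0.2244, 0.1211, 0.2845, 0.1562], E[r] = -0.6075, γ^t·E[r] = -0.442863, running G = -1.942238
t=4: π = [0.2142, 0.2237, 0.1213, 0.2844, 0.1564], E[r] = -0.6094, γ^t·E[r] = -0.399811, running G = -2.342049
t=5: π = [0.2141, 0.2238, 0.1214, 0.2844, 0.1563], E[r] = -0.6093, γ^t·E[r] = -0.359792, running G = -2.701841
t=6: π = [0.2141, 0.2238, 0.1214, 0.2844, 0.1563], E[r] = -0.6094, γ^t·E[r] = -0.323838, running G = -3.025679
t=7: π = [0.2141, 0.2238, 0.1214, 0.2844, 0.1563], E[r] = -0.6094, γ^t·E[r] = -0.291455, running G = -3.317134
t=8: π = [0.2141, 0.2238, 0.1214, 0.2844, 0.1563], E[r] = -0.6094, γ^t·E[r] = -0.262310, running G = -3.579443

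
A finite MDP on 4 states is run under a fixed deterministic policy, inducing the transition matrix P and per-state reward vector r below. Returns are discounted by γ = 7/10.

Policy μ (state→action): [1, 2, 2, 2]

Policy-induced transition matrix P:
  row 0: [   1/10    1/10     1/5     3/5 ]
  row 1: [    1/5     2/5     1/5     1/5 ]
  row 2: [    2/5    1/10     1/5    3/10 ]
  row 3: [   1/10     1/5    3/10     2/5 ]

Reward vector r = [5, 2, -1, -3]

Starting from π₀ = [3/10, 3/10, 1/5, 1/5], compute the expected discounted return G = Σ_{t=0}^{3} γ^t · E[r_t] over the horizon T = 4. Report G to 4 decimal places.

G = 1.2941

t=0: π = [0.3000, 0.3000, 0.2000, 0.2000], E[r] = 1.3000, γ^t·E[r] = 1.300000, running G = 1.300000
t=1: π = [0.1900, 0.2100, 0.2200, 0.3800], E[r] = 0.0100, γ^t·E[r] = 0.007000, running G = 1.307000
t=2: π = [0.1870, 0.2010, 0.2380, 0.3740], E[r] = -0.0230, γ^t·E[r] = -0.011270, running G = 1.295730
t=3: π = [0.1915, 0.1977, 0.2374, 0.3734], E[r] = -0.0047, γ^t·E[r] = -0.001612, running G = 1.294118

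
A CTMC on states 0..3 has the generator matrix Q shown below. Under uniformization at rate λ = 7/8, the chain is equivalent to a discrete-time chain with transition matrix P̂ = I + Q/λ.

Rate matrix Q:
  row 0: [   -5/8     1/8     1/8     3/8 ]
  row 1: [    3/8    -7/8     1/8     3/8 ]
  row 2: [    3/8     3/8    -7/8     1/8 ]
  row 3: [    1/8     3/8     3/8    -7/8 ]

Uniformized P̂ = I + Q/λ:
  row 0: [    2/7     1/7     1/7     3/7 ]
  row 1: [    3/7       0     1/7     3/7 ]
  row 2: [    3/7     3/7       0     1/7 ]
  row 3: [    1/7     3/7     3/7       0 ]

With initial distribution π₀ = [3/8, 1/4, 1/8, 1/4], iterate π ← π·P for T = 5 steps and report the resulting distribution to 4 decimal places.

π = [0.3098, 0.2384, 0.1902, 0.2616]

t=0: π = [0.3750, 0.2500, 0.1250, 0.2500]
t=1: π = [0.3036, 0.2143, 0.1964, 0.2857]
t=2: π = [0.3036, 0.2500, 0.1964, 0.2500]
t=3: π = [0.3138, 0.2347, 0.1862, 0.2653]
t=4: π = [0.3079, 0.2383, 0.1921, 0.2617]
t=5: π = [0.3098, 0.2384, 0.1902, 0.2616]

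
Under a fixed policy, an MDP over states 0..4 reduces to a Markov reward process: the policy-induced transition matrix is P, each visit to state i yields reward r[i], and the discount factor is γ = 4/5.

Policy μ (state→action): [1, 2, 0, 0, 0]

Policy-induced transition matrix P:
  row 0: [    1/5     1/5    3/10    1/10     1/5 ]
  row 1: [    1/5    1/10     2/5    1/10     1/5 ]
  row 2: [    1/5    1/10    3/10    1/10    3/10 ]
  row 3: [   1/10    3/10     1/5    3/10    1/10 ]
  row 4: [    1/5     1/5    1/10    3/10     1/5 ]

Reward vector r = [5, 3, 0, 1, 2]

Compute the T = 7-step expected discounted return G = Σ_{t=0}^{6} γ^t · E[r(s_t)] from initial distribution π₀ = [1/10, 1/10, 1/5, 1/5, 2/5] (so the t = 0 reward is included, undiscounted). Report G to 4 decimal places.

t=0: π = [0.1000, 0.1000, 0.2000, 0.2000, 0.4000], E[r] = 1.8000, γ^t·E[r] = 1.800000, running G = 1.800000
t=1: π = [0.1800, 0.1900, 0.2100, 0.2200, 0.2000], E[r] = 2.0900, γ^t·E[r] = 1.672000, running G = 3.472000
t=2: π = [0.1780, 0.1820, 0.2570, 0.1840, 0.1990], E[r] = 2.0180, γ^t·E[r] = 1.291520, running G = 4.763520
t=3: π = [0.1816, 0.1745, 0.2600, 0.1766, 0.2073], E[r] = 2.0227, γ^t·E[r] = 1.035622, running G = 5.799142
t=4: π = [0.1823, 0.1742, 0.2583, 0.1768, 0.2083], E[r] = 2.0278, γ^t·E[r] = 0.830583, running G = 6.629725
t=5: π = [0.1823, 0.1744, 0.2581, 0.1770, 0.2082], E[r] = 2.0282, γ^t·E[r] = 0.664606, running G = 7.294331
t=6: π = [0.1823, 0.1745, 0.2581, 0.1770, 0.2081], E[r] = 2.0281, γ^t·E[r] = 0.531652, running G = 7.825983

G = 7.8260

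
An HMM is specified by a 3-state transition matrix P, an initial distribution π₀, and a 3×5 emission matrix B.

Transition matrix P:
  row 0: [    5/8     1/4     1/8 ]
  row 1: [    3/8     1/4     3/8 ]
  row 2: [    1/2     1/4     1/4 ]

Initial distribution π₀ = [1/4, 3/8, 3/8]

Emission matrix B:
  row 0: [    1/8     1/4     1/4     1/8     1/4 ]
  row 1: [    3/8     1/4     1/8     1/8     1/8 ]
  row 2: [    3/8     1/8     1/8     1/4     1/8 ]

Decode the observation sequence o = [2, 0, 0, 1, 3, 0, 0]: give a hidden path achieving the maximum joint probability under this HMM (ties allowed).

path = [0, 1, 2, 0, 0, 1, 2]

t=0: δ = [6.250e-02, 4.688e-02, 4.688e-02]  (obs o_0=2)
t=1: δ = [4.883e-03, 5.859e-03, 6.592e-03]  ψ = [0, 0, 1]  (obs o_1=0)
t=2: δ = [4.120e-04, 6.180e-04, 8.240e-04]  ψ = [2, 2, 1]  (obs o_2=0)
t=3: δ = [1.030e-04, 5.150e-05, 2.897e-05]  ψ = [2, 2, 1]  (obs o_3=1)
t=4: δ = [8.047e-06, 3.219e-06, 4.828e-06]  ψ = [0, 0, 1]  (obs o_4=3)
t=5: δ = [6.286e-07, 7.544e-07, 4.526e-07]  ψ = [0, 0, 1]  (obs o_5=0)
t=6: δ = [4.911e-08, 7.072e-08, 1.061e-07]  ψ = [0, 1, 1]  (obs o_6=0)
backtrack: best end state = 2; path = [0, 1, 2, 0, 0, 1, 2]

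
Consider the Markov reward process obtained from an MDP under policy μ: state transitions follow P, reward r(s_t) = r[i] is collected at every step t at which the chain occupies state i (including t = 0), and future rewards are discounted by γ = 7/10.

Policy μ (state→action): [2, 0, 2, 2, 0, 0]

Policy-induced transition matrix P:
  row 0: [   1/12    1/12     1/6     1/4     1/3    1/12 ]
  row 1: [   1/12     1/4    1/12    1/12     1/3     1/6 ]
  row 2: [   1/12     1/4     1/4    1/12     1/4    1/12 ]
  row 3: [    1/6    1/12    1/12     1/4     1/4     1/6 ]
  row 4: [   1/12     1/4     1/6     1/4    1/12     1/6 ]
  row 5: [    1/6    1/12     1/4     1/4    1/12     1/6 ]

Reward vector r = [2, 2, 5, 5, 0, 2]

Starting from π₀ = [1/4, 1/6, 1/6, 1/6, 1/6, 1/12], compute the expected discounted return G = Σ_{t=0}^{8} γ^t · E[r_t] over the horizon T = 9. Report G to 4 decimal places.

t=0: π = [0.2500, 0.1667, 0.1667, 0.1667, 0.1667, 0.0833], E[r] = 2.6667, γ^t·E[r] = 2.666667, running G = 2.666667
t=1: π = [0.1042, 0.1667, 0.1597, 0.1944, 0.2431, 0.1319], E[r] = 2.5764, γ^t·E[r] = 1.803472, running G = 4.470139
t=2: π = [0.1105, 0.1782, 0.1609, 0.1956, 0.2101, 0.1447], E[r] = 2.6493, γ^t·E[r] = 1.298160, running G = 5.768299
t=3: π = [0.1117, 0.1749, 0.1610, 0.1935, 0.2149, 0.1440], E[r] = 2.6335, γ^t·E[r] = 0.903286, running G = 6.671585
t=4: π = [0.1115, 0.1751, 0.1614, 0.1940, 0.2140, 0.1439], E[r] = 2.6382, γ^t·E[r] = 0.633421, running G = 7.305006
t=5: π = [0.1115, 0.1751, 0.1613, 0.1939, 0.2142, 0.1439], E[r] = 2.6374, γ^t·E[r] = 0.443259, running G = 7.748265
t=6: π = [0.1115, 0.1751, 0.1614, 0.1939, 0.2142, 0.1439], E[r] = 2.6375, γ^t·E[r] = 0.310295, running G = 8.058560
t=7: π = [0.1115, 0.1751, 0.1614, 0.1939, 0.2142, 0.1439], E[r] = 2.6374, γ^t·E[r] = 0.217204, running G = 8.275764
t=8: π = [0.1115, 0.1751, 0.1614, 0.1939, 0.2142, 0.1439], E[r] = 2.6374, γ^t·E[r] = 0.152043, running G = 8.427807

G = 8.4278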